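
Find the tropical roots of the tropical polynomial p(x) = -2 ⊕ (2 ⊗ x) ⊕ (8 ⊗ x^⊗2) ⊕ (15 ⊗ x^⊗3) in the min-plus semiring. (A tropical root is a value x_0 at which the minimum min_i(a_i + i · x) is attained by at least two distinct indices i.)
Roots: {-7, -6, -4}

Each tropical root is a break point of the lower envelope of the lines y = a_i + i · x (there are 4 lines, with slopes 0, 1, ..., 3). Only the lines that attain the minimum somewhere contribute to roots; other lines are dominated. Here the surviving (envelope) indices are i = 3, i = 2, i = 1, i = 0.
Intersections between consecutive envelope lines give the roots: for adjacent envelope indices i < j the intersection is x = (a_i − a_j) / (j − i). Reading off the sorted break points: {-7, -6, -4}.
Verification: at each break x_0, at least two indices attain the minimum of min_i(a_i + i · x_0).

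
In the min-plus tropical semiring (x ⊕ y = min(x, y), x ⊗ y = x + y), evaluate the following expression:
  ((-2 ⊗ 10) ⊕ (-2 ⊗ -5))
((-2 ⊗ 10) ⊕ (-2 ⊗ -5)) = -7

Expand innermost to outermost. Recall ⊕ takes the minimum of its arguments and ⊗ takes their sum. Working out the expression ((-2 ⊗ 10) ⊕ (-2 ⊗ -5)) gives -7.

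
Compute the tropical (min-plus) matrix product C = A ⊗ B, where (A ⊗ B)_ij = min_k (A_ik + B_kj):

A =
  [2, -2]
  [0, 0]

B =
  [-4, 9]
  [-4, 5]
A ⊗ B =
  [-6, 3]
  [-4, 5]

Apply the min-plus product entry-by-entry:
  C[0][0] = min over k of (A[0][0] + B[0][0] = 2 + -4 = -2, A[0][1] + B[1][0] = -2 + -4 = -6) = -6 (attained at k = 1)
  C[0][1] = min over k of (A[0][0] + B[0][1] = 2 + 9 = 11, A[0][1] + B[1][1] = -2 + 5 = 3) = 3 (attained at k = 1)
  C[1][0] = min over k of (A[1][0] + B[0][0] = 0 + -4 = -4, A[1][1] + B[1][0] = 0 + -4 = -4) = -4 (attained at k = 0)
  C[1][1] = min over k of (A[1][0] + B[0][1] = 0 + 9 = 9, A[1][1] + B[1][1] = 0 + 5 = 5) = 5 (attained at k = 1)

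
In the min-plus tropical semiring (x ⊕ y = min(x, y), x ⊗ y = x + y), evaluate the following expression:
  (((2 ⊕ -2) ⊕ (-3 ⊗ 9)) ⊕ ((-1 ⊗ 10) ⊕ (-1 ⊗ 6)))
(((2 ⊕ -2) ⊕ (-3 ⊗ 9)) ⊕ ((-1 ⊗ 10) ⊕ (-1 ⊗ 6))) = -2

Expand innermost to outermost. Recall ⊕ takes the minimum of its arguments and ⊗ takes their sum. Working out the expression (((2 ⊕ -2) ⊕ (-3 ⊗ 9)) ⊕ ((-1 ⊗ 10) ⊕ (-1 ⊗ 6))) gives -2.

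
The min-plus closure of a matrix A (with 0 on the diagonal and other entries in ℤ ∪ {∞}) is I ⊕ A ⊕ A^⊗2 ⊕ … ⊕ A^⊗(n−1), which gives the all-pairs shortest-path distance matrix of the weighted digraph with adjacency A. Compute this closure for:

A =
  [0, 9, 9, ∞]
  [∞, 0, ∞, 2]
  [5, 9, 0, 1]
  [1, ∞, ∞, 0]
Closure =
  [0, 9, 9, 10]
  [3, 0, 12, 2]
  [2, 9, 0, 1]
  [1, 10, 10, 0]

This is the Floyd-Warshall all-pairs shortest-path computation. For each intermediate vertex k = 0, 1, …, 3, update dist[i][j] ← min(dist[i][j], dist[i][k] + dist[k][j]). The final matrix gives, for each (i, j), the minimum total weight of any directed path from i to j (possibly empty when i = j).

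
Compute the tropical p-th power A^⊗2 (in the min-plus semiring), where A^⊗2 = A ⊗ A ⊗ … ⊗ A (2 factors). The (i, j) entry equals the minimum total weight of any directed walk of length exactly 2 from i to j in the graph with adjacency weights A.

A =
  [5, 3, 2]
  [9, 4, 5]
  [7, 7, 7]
A^⊗2 =
  [9, 7, 7]
  [12, 8, 9]
  [12, 10, 9]

Each entry (A^⊗2)_ij equals the minimum over all length-2 walks i = v_0 → v_1 → … → v_2 = j of Σ_t A[v_t][v_{t+1}]. For example, for (i, j) = (0, 2) we minimise over 3 possible intermediate vertex sequences; the minimum is 7, attained along the walk 0 → 0 → 2.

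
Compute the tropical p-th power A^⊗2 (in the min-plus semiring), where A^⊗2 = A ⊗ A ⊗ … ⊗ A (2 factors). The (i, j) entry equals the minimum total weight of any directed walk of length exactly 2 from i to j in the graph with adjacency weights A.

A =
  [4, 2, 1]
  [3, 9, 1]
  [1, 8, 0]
A^⊗2 =
  [2, 6, 1]
  [2, 5, 1]
  [1, 3, 0]

Each entry (A^⊗2)_ij equals the minimum over all length-2 walks i = v_0 → v_1 → … → v_2 = j of Σ_t A[v_t][v_{t+1}]. For example, for (i, j) = (0, 2) we minimise over 3 possible intermediate vertex sequences; the minimum is 1, attained along the walk 0 → 2 → 2.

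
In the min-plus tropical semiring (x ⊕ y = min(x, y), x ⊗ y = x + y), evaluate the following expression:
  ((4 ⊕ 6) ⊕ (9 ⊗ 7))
((4 ⊕ 6) ⊕ (9 ⊗ 7)) = 4

Expand innermost to outermost. Recall ⊕ takes the minimum of its arguments and ⊗ takes their sum. Working out the expression ((4 ⊕ 6) ⊕ (9 ⊗ 7)) gives 4.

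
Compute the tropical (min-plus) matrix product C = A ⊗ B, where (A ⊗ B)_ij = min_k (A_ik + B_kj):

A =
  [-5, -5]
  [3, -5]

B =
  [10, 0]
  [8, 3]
A ⊗ B =
  [3, -5]
  [3, -2]

Apply the min-plus product entry-by-entry:
  C[0][0] = min over k of (A[0][0] + B[0][0] = -5 + 10 = 5, A[0][1] + B[1][0] = -5 + 8 = 3) = 3 (attained at k = 1)
  C[0][1] = min over k of (A[0][0] + B[0][1] = -5 + 0 = -5, A[0][1] + B[1][1] = -5 + 3 = -2) = -5 (attained at k = 0)
  C[1][0] = min over k of (A[1][0] + B[0][0] = 3 + 10 = 13, A[1][1] + B[1][0] = -5 + 8 = 3) = 3 (attained at k = 1)
  C[1][1] = min over k of (A[1][0] + B[0][1] = 3 + 0 = 3, A[1][1] + B[1][1] = -5 + 3 = -2) = -2 (attained at k = 1)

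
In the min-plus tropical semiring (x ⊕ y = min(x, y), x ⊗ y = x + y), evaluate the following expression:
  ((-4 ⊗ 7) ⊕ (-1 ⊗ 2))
((-4 ⊗ 7) ⊕ (-1 ⊗ 2)) = 1

Expand innermost to outermost. Recall ⊕ takes the minimum of its arguments and ⊗ takes their sum. Working out the expression ((-4 ⊗ 7) ⊕ (-1 ⊗ 2)) gives 1.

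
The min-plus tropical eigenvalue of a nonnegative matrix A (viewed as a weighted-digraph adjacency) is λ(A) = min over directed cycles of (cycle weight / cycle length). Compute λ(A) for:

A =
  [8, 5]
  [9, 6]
λ(A) = 6

Enumerate directed cycles and compute their means (weight / length). Sample:
  cycle 0 → 0: weight = 8, length = 1, mean = 8/1 ≈ 8.000
  cycle 1 → 1: weight = 6, length = 1, mean = 6/1 ≈ 6.000
  cycle 0 → 1 → 0: weight = 14, length = 2, mean = 14/2 ≈ 7.000
  cycle 1 → 0 → 1: weight = 14, length = 2, mean = 14/2 ≈ 7.000
Minimum mean = 6.000, attained e.g. along the cycle 1 → 1 with weight 6 and length 1. So λ(A) = 6/1 = 6.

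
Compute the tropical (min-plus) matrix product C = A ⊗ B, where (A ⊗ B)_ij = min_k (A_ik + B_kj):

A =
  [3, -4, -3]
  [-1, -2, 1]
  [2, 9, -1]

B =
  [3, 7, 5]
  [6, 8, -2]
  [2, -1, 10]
A ⊗ B =
  [-1, -4, -6]
  [2, 0, -4]
  [1, -2, 7]

Apply the min-plus product entry-by-entry:
  C[0][0] = min over k of (A[0][0] + B[0][0] = 3 + 3 = 6, A[0][1] + B[1][0] = -4 + 6 = 2, A[0][2] + B[2][0] = -3 + 2 = -1) = -1 (attained at k = 2)
  C[0][1] = min over k of (A[0][0] + B[0][1] = 3 + 7 = 10, A[0][1] + B[1][1] = -4 + 8 = 4, A[0][2] + B[2][1] = -3 + -1 = -4) = -4 (attained at k = 2)
  C[0][2] = min over k of (A[0][0] + B[0][2] = 3 + 5 = 8, A[0][1] + B[1][2] = -4 + -2 = -6, A[0][2] + B[2][2] = -3 + 10 = 7) = -6 (attained at k = 1)
  C[1][0] = min over k of (A[1][0] + B[0][0] = -1 + 3 = 2, A[1][1] + B[1][0] = -2 + 6 = 4, A[1][2] + B[2][0] = 1 + 2 = 3) = 2 (attained at k = 0)
  C[1][1] = min over k of (A[1][0] + B[0][1] = -1 + 7 = 6, A[1][1] + B[1][1] = -2 + 8 = 6, A[1][2] + B[2][1] = 1 + -1 = 0) = 0 (attained at k = 2)
  C[1][2] = min over k of (A[1][0] + B[0][2] = -1 + 5 = 4, A[1][1] + B[1][2] = -2 + -2 = -4, A[1][2] + B[2][2] = 1 + 10 = 11) = -4 (attained at k = 1)
  C[2][0] = min over k of (A[2][0] + B[0][0] = 2 + 3 = 5, A[2][1] + B[1][0] = 9 + 6 = 15, A[2][2] + B[2][0] = -1 + 2 = 1) = 1 (attained at k = 2)
  C[2][1] = min over k of (A[2][0] + B[0][1] = 2 + 7 = 9, A[2][1] + B[1][1] = 9 + 8 = 17, A[2][2] + B[2][1] = -1 + -1 = -2) = -2 (attained at k = 2)
  C[2][2] = min over k of (A[2][0] + B[0][2] = 2 + 5 = 7, A[2][1] + B[1][2] = 9 + -2 = 7, A[2][2] + B[2][2] = -1 + 10 = 9) = 7 (attained at k = 0)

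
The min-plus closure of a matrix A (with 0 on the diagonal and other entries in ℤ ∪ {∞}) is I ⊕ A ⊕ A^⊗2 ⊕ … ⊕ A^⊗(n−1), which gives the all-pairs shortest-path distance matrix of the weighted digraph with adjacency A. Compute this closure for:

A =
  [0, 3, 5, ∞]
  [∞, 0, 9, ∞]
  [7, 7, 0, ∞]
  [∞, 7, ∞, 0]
Closure =
  [0, 3, 5, ∞]
  [16, 0, 9, ∞]
  [7, 7, 0, ∞]
  [23, 7, 16, 0]

This is the Floyd-Warshall all-pairs shortest-path computation. For each intermediate vertex k = 0, 1, …, 3, update dist[i][j] ← min(dist[i][j], dist[i][k] + dist[k][j]). The final matrix gives, for each (i, j), the minimum total weight of any directed path from i to j (possibly empty when i = j).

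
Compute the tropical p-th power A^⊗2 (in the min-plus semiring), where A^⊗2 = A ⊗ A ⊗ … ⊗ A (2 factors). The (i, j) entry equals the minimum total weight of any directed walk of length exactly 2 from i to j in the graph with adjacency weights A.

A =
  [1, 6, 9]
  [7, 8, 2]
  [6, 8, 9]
A^⊗2 =
  [2, 7, 8]
  [8, 10, 10]
  [7, 12, 10]

Each entry (A^⊗2)_ij equals the minimum over all length-2 walks i = v_0 → v_1 → … → v_2 = j of Σ_t A[v_t][v_{t+1}]. For example, for (i, j) = (0, 2) we minimise over 3 possible intermediate vertex sequences; the minimum is 8, attained along the walk 0 → 1 → 2.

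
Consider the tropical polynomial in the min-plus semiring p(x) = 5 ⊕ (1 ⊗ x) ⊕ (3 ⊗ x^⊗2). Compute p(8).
p(8) = 5

A tropical monomial a ⊗ x^⊗i evaluates to a + i · x. Evaluating each term at x = 8:
  Term 0 contributes 5 + 0 · 8 = 5
  Term 1 contributes 1 + 1 · 8 = 9
  Term 2 contributes 3 + 2 · 8 = 19
p(8) = ⊕ of these = min[5, 9, 19] = 5.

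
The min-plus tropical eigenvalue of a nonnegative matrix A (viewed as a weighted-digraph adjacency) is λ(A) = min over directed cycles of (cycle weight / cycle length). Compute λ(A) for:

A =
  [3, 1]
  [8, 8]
λ(A) = 3

Enumerate directed cycles and compute their means (weight / length). Sample:
  cycle 0 → 0: weight = 3, length = 1, mean = 3/1 ≈ 3.000
  cycle 1 → 1: weight = 8, length = 1, mean = 8/1 ≈ 8.000
  cycle 0 → 1 → 0: weight = 9, length = 2, mean = 9/2 ≈ 4.500
  cycle 1 → 0 → 1: weight = 9, length = 2, mean = 9/2 ≈ 4.500
Minimum mean = 3.000, attained e.g. along the cycle 0 → 0 with weight 3 and length 1. So λ(A) = 3/1 = 3.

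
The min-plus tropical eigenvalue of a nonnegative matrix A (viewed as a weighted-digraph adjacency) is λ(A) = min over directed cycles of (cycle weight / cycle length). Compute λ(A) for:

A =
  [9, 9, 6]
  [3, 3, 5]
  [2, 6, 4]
λ(A) = 3

Enumerate directed cycles and compute their means (weight / length). Sample:
  cycle 0 → 0: weight = 9, length = 1, mean = 9/1 ≈ 9.000
  cycle 1 → 1: weight = 3, length = 1, mean = 3/1 ≈ 3.000
  cycle 2 → 2: weight = 4, length = 1, mean = 4/1 ≈ 4.000
  cycle 0 → 1 → 0: weight = 12, length = 2, mean = 12/2 ≈ 6.000
  cycle 0 → 2 → 0: weight = 8, length = 2, mean = 8/2 ≈ 4.000
  cycle 1 → 0 → 1: weight = 12, length = 2, mean = 12/2 ≈ 6.000
Minimum mean = 3.000, attained e.g. along the cycle 1 → 1 with weight 3 and length 1. So λ(A) = 3/1 = 3.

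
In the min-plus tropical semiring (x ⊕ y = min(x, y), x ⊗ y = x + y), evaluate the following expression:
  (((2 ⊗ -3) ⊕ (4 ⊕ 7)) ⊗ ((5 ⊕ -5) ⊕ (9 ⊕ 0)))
(((2 ⊗ -3) ⊕ (4 ⊕ 7)) ⊗ ((5 ⊕ -5) ⊕ (9 ⊕ 0))) = -6

Expand innermost to outermost. Recall ⊕ takes the minimum of its arguments and ⊗ takes their sum. Working out the expression (((2 ⊗ -3) ⊕ (4 ⊕ 7)) ⊗ ((5 ⊕ -5) ⊕ (9 ⊕ 0))) gives -6.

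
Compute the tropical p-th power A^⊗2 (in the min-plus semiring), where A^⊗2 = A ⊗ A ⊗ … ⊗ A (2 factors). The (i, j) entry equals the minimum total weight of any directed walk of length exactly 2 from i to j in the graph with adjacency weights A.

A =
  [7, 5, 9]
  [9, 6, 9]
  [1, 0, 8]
A^⊗2 =
  [10, 9, 14]
  [10, 9, 15]
  [8, 6, 9]

Each entry (A^⊗2)_ij equals the minimum over all length-2 walks i = v_0 → v_1 → … → v_2 = j of Σ_t A[v_t][v_{t+1}]. For example, for (i, j) = (0, 2) we minimise over 3 possible intermediate vertex sequences; the minimum is 14, attained along the walk 0 → 1 → 2.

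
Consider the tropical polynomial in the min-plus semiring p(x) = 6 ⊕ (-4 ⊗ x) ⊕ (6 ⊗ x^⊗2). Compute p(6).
p(6) = 2

A tropical monomial a ⊗ x^⊗i evaluates to a + i · x. Evaluating each term at x = 6:
  Term 0 contributes 6 + 0 · 6 = 6
  Term 1 contributes -4 + 1 · 6 = 2
  Term 2 contributes 6 + 2 · 6 = 18
p(6) = ⊕ of these = min[6, 2, 18] = 2.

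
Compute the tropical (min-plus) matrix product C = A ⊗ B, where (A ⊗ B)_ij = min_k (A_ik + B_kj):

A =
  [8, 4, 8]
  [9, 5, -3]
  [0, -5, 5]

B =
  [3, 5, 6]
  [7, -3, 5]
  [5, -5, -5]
A ⊗ B =
  [11, 1, 3]
  [2, -8, -8]
  [2, -8, 0]

Apply the min-plus product entry-by-entry:
  C[0][0] = min over k of (A[0][0] + B[0][0] = 8 + 3 = 11, A[0][1] + B[1][0] = 4 + 7 = 11, A[0][2] + B[2][0] = 8 + 5 = 13) = 11 (attained at k = 0)
  C[0][1] = min over k of (A[0][0] + B[0][1] = 8 + 5 = 13, A[0][1] + B[1][1] = 4 + -3 = 1, A[0][2] + B[2][1] = 8 + -5 = 3) = 1 (attained at k = 1)
  C[0][2] = min over k of (A[0][0] + B[0][2] = 8 + 6 = 14, A[0][1] + B[1][2] = 4 + 5 = 9, A[0][2] + B[2][2] = 8 + -5 = 3) = 3 (attained at k = 2)
  C[1][0] = min over k of (A[1][0] + B[0][0] = 9 + 3 = 12, A[1][1] + B[1][0] = 5 + 7 = 12, A[1][2] + B[2][0] = -3 + 5 = 2) = 2 (attained at k = 2)
  C[1][1] = min over k of (A[1][0] + B[0][1] = 9 + 5 = 14, A[1][1] + B[1][1] = 5 + -3 = 2, A[1][2] + B[2][1] = -3 + -5 = -8) = -8 (attained at k = 2)
  C[1][2] = min over k of (A[1][0] + B[0][2] = 9 + 6 = 15, A[1][1] + B[1][2] = 5 + 5 = 10, A[1][2] + B[2][2] = -3 + -5 = -8) = -8 (attained at k = 2)
  C[2][0] = min over k of (A[2][0] + B[0][0] = 0 + 3 = 3, A[2][1] + B[1][0] = -5 + 7 = 2, A[2][2] + B[2][0] = 5 + 5 = 10) = 2 (attained at k = 1)
  C[2][1] = min over k of (A[2][0] + B[0][1] = 0 + 5 = 5, A[2][1] + B[1][1] = -5 + -3 = -8, A[2][2] + B[2][1] = 5 + -5 = 0) = -8 (attained at k = 1)
  C[2][2] = min over k of (A[2][0] + B[0][2] = 0 + 6 = 6, A[2][1] + B[1][2] = -5 + 5 = 0, A[2][2] + B[2][2] = 5 + -5 = 0) = 0 (attained at k = 1)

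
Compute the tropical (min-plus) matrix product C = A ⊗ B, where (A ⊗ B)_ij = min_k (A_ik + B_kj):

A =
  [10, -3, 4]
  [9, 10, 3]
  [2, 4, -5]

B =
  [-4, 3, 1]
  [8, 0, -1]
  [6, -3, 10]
A ⊗ B =
  [5, -3, -4]
  [5, 0, 9]
  [-2, -8, 3]

Apply the min-plus product entry-by-entry:
  C[0][0] = min over k of (A[0][0] + B[0][0] = 10 + -4 = 6, A[0][1] + B[1][0] = -3 + 8 = 5, A[0][2] + B[2][0] = 4 + 6 = 10) = 5 (attained at k = 1)
  C[0][1] = min over k of (A[0][0] + B[0][1] = 10 + 3 = 13, A[0][1] + B[1][1] = -3 + 0 = -3, A[0][2] + B[2][1] = 4 + -3 = 1) = -3 (attained at k = 1)
  C[0][2] = min over k of (A[0][0] + B[0][2] = 10 + 1 = 11, A[0][1] + B[1][2] = -3 + -1 = -4, A[0][2] + B[2][2] = 4 + 10 = 14) = -4 (attained at k = 1)
  C[1][0] = min over k of (A[1][0] + B[0][0] = 9 + -4 = 5, A[1][1] + B[1][0] = 10 + 8 = 18, A[1][2] + B[2][0] = 3 + 6 = 9) = 5 (attained at k = 0)
  C[1][1] = min over k of (A[1][0] + B[0][1] = 9 + 3 = 12, A[1][1] + B[1][1] = 10 + 0 = 10, A[1][2] + B[2][1] = 3 + -3 = 0) = 0 (attained at k = 2)
  C[1][2] = min over k of (A[1][0] + B[0][2] = 9 + 1 = 10, A[1][1] + B[1][2] = 10 + -1 = 9, A[1][2] + B[2][2] = 3 + 10 = 13) = 9 (attained at k = 1)
  C[2][0] = min over k of (A[2][0] + B[0][0] = 2 + -4 = -2, A[2][1] + B[1][0] = 4 + 8 = 12, A[2][2] + B[2][0] = -5 + 6 = 1) = -2 (attained at k = 0)
  C[2][1] = min over k of (A[2][0] + B[0][1] = 2 + 3 = 5, A[2][1] + B[1][1] = 4 + 0 = 4, A[2][2] + B[2][1] = -5 + -3 = -8) = -8 (attained at k = 2)
  C[2][2] = min over k of (A[2][0] + B[0][2] = 2 + 1 = 3, A[2][1] + B[1][2] = 4 + -1 = 3, A[2][2] + B[2][2] = -5 + 10 = 5) = 3 (attained at k = 0)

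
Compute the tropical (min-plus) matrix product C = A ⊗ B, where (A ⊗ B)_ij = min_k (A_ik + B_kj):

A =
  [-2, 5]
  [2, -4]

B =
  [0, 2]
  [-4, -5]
A ⊗ B =
  [-2, 0]
  [-8, -9]

Apply the min-plus product entry-by-entry:
  C[0][0] = min over k of (A[0][0] + B[0][0] = -2 + 0 = -2, A[0][1] + B[1][0] = 5 + -4 = 1) = -2 (attained at k = 0)
  C[0][1] = min over k of (A[0][0] + B[0][1] = -2 + 2 = 0, A[0][1] + B[1][1] = 5 + -5 = 0) = 0 (attained at k = 0)
  C[1][0] = min over k of (A[1][0] + B[0][0] = 2 + 0 = 2, A[1][1] + B[1][0] = -4 + -4 = -8) = -8 (attained at k = 1)
  C[1][1] = min over k of (A[1][0] + B[0][1] = 2 + 2 = 4, A[1][1] + B[1][1] = -4 + -5 = -9) = -9 (attained at k = 1)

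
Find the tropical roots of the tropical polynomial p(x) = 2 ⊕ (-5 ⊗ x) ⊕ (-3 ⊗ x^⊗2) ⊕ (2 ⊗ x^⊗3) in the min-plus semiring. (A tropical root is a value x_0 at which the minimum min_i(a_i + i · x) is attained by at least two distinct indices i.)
Roots: {-5, -2, 7}

Each tropical root is a break point of the lower envelope of the lines y = a_i + i · x (there are 4 lines, with slopes 0, 1, ..., 3). Only the lines that attain the minimum somewhere contribute to roots; other lines are dominated. Here the surviving (envelope) indices are i = 3, i = 2, i = 1, i = 0.
Intersections between consecutive envelope lines give the roots: for adjacent envelope indices i < j the intersection is x = (a_i − a_j) / (j − i). Reading off the sorted break points: {-5, -2, 7}.
Verification: at each break x_0, at least two indices attain the minimum of min_i(a_i + i · x_0).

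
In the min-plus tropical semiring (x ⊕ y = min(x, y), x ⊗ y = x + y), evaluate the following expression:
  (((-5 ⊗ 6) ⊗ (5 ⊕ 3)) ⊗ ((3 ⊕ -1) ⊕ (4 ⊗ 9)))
(((-5 ⊗ 6) ⊗ (5 ⊕ 3)) ⊗ ((3 ⊕ -1) ⊕ (4 ⊗ 9))) = 3

Expand innermost to outermost. Recall ⊕ takes the minimum of its arguments and ⊗ takes their sum. Working out the expression (((-5 ⊗ 6) ⊗ (5 ⊕ 3)) ⊗ ((3 ⊕ -1) ⊕ (4 ⊗ 9))) gives 3.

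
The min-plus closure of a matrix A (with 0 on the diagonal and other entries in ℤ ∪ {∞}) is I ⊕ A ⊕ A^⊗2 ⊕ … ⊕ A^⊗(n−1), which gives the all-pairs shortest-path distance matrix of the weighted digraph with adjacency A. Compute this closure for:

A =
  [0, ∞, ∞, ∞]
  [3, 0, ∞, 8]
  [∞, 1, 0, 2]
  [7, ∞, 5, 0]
Closure =
  [0, ∞, ∞, ∞]
  [3, 0, 13, 8]
  [4, 1, 0, 2]
  [7, 6, 5, 0]

This is the Floyd-Warshall all-pairs shortest-path computation. For each intermediate vertex k = 0, 1, …, 3, update dist[i][j] ← min(dist[i][j], dist[i][k] + dist[k][j]). The final matrix gives, for each (i, j), the minimum total weight of any directed path from i to j (possibly empty when i = j).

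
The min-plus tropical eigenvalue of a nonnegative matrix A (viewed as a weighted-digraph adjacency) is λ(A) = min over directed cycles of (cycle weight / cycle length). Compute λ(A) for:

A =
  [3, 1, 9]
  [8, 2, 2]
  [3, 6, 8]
λ(A) = 2

Enumerate directed cycles and compute their means (weight / length). Sample:
  cycle 0 → 0: weight = 3, length = 1, mean = 3/1 ≈ 3.000
  cycle 1 → 1: weight = 2, length = 1, mean = 2/1 ≈ 2.000
  cycle 2 → 2: weight = 8, length = 1, mean = 8/1 ≈ 8.000
  cycle 0 → 1 → 0: weight = 9, length = 2, mean = 9/2 ≈ 4.500
  cycle 0 → 2 → 0: weight = 12, length = 2, mean = 12/2 ≈ 6.000
  cycle 1 → 0 → 1: weight = 9, length = 2, mean = 9/2 ≈ 4.500
Minimum mean = 2.000, attained e.g. along the cycle 1 → 1 with weight 2 and length 1. So λ(A) = 2/1 = 2.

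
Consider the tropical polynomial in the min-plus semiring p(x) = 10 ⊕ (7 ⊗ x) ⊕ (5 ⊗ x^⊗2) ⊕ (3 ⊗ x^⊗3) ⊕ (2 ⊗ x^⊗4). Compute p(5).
p(5) = 10

A tropical monomial a ⊗ x^⊗i evaluates to a + i · x. Evaluating each term at x = 5:
  Term 0 contributes 10 + 0 · 5 = 10
  Term 1 contributes 7 + 1 · 5 = 12
  Term 2 contributes 5 + 2 · 5 = 15
  Term 3 contributes 3 + 3 · 5 = 18
  Term 4 contributes 2 + 4 · 5 = 22
p(5) = ⊕ of these = min[10, 12, 15, 18, 22] = 10.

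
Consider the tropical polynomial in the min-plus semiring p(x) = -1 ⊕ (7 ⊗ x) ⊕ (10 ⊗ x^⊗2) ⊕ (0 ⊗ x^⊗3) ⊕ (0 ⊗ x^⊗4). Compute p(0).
p(0) = -1

A tropical monomial a ⊗ x^⊗i evaluates to a + i · x. Evaluating each term at x = 0:
  Term 0 contributes -1 + 0 · 0 = -1
  Term 1 contributes 7 + 1 · 0 = 7
  Term 2 contributes 10 + 2 · 0 = 10
  Term 3 contributes 0 + 3 · 0 = 0
  Term 4 contributes 0 + 4 · 0 = 0
p(0) = ⊕ of these = min[-1, 7, 10, 0, 0] = -1.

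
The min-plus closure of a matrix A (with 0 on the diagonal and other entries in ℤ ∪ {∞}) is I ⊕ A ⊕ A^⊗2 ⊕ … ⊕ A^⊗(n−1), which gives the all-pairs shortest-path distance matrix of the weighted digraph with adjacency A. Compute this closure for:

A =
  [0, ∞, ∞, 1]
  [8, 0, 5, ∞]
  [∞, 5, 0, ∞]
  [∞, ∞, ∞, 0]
Closure =
  [0, ∞, ∞, 1]
  [8, 0, 5, 9]
  [13, 5, 0, 14]
  [∞, ∞, ∞, 0]

This is the Floyd-Warshall all-pairs shortest-path computation. For each intermediate vertex k = 0, 1, …, 3, update dist[i][j] ← min(dist[i][j], dist[i][k] + dist[k][j]). The final matrix gives, for each (i, j), the minimum total weight of any directed path from i to j (possibly empty when i = j).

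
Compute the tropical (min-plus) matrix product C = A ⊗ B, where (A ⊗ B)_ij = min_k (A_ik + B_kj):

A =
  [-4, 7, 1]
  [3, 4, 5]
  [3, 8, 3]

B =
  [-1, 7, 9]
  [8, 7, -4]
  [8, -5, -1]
A ⊗ B =
  [-5, -4, 0]
  [2, 0, 0]
  [2, -2, 2]

Apply the min-plus product entry-by-entry:
  C[0][0] = min over k of (A[0][0] + B[0][0] = -4 + -1 = -5, A[0][1] + B[1][0] = 7 + 8 = 15, A[0][2] + B[2][0] = 1 + 8 = 9) = -5 (attained at k = 0)
  C[0][1] = min over k of (A[0][0] + B[0][1] = -4 + 7 = 3, A[0][1] + B[1][1] = 7 + 7 = 14, A[0][2] + B[2][1] = 1 + -5 = -4) = -4 (attained at k = 2)
  C[0][2] = min over k of (A[0][0] + B[0][2] = -4 + 9 = 5, A[0][1] + B[1][2] = 7 + -4 = 3, A[0][2] + B[2][2] = 1 + -1 = 0) = 0 (attained at k = 2)
  C[1][0] = min over k of (A[1][0] + B[0][0] = 3 + -1 = 2, A[1][1] + B[1][0] = 4 + 8 = 12, A[1][2] + B[2][0] = 5 + 8 = 13) = 2 (attained at k = 0)
  C[1][1] = min over k of (A[1][0] + B[0][1] = 3 + 7 = 10, A[1][1] + B[1][1] = 4 + 7 = 11, A[1][2] + B[2][1] = 5 + -5 = 0) = 0 (attained at k = 2)
  C[1][2] = min over k of (A[1][0] + B[0][2] = 3 + 9 = 12, A[1][1] + B[1][2] = 4 + -4 = 0, A[1][2] + B[2][2] = 5 + -1 = 4) = 0 (attained at k = 1)
  C[2][0] = min over k of (A[2][0] + B[0][0] = 3 + -1 = 2, A[2][1] + B[1][0] = 8 + 8 = 16, A[2][2] + B[2][0] = 3 + 8 = 11) = 2 (attained at k = 0)
  C[2][1] = min over k of (A[2][0] + B[0][1] = 3 + 7 = 10, A[2][1] + B[1][1] = 8 + 7 = 15, A[2][2] + B[2][1] = 3 + -5 = -2) = -2 (attained at k = 2)
  C[2][2] = min over k of (A[2][0] + B[0][2] = 3 + 9 = 12, A[2][1] + B[1][2] = 8 + -4 = 4, A[2][2] + B[2][2] = 3 + -1 = 2) = 2 (attained at k = 2)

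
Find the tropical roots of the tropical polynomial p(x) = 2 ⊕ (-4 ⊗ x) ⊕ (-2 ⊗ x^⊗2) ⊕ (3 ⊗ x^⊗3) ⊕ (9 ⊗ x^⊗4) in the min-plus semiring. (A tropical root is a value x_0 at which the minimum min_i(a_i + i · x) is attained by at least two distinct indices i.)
Roots: {-6, -5, -2, 6}

Each tropical root is a break point of the lower envelope of the lines y = a_i + i · x (there are 5 lines, with slopes 0, 1, ..., 4). Only the lines that attain the minimum somewhere contribute to roots; other lines are dominated. Here the surviving (envelope) indices are i = 4, i = 3, i = 2, i = 1, i = 0.
Intersections between consecutive envelope lines give the roots: for adjacent envelope indices i < j the intersection is x = (a_i − a_j) / (j − i). Reading off the sorted break points: {-6, -5, -2, 6}.
Verification: at each break x_0, at least two indices attain the minimum of min_i(a_i + i · x_0).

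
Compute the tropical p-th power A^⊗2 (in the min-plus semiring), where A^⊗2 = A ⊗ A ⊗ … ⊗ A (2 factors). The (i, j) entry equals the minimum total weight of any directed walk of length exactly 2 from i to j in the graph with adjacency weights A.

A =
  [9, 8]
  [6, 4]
A^⊗2 =
  [14, 12]
  [10, 8]

Each entry (A^⊗2)_ij equals the minimum over all length-2 walks i = v_0 → v_1 → … → v_2 = j of Σ_t A[v_t][v_{t+1}]. For example, for (i, j) = (0, 1) we minimise over 2 possible intermediate vertex sequences; the minimum is 12, attained along the walk 0 → 1 → 1.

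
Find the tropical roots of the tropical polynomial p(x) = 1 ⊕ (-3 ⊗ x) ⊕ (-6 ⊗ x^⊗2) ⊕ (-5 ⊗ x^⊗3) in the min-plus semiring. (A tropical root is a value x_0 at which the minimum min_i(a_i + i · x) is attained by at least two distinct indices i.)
Roots: {-1, 3, 4}

Each tropical root is a break point of the lower envelope of the lines y = a_i + i · x (there are 4 lines, with slopes 0, 1, ..., 3). Only the lines that attain the minimum somewhere contribute to roots; other lines are dominated. Here the surviving (envelope) indices are i = 3, i = 2, i = 1, i = 0.
Intersections between consecutive envelope lines give the roots: for adjacent envelope indices i < j the intersection is x = (a_i − a_j) / (j − i). Reading off the sorted break points: {-1, 3, 4}.
Verification: at each break x_0, at least two indices attain the minimum of min_i(a_i + i · x_0).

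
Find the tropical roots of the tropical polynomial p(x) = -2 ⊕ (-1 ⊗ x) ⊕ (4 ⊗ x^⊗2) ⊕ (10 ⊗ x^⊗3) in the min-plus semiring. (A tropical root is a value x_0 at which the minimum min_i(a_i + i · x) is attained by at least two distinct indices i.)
Roots: {-6, -5, -1}

Each tropical root is a break point of the lower envelope of the lines y = a_i + i · x (there are 4 lines, with slopes 0, 1, ..., 3). Only the lines that attain the minimum somewhere contribute to roots; other lines are dominated. Here the surviving (envelope) indices are i = 3, i = 2, i = 1, i = 0.
Intersections between consecutive envelope lines give the roots: for adjacent envelope indices i < j the intersection is x = (a_i − a_j) / (j − i). Reading off the sorted break points: {-6, -5, -1}.
Verification: at each break x_0, at least two indices attain the minimum of min_i(a_i + i · x_0).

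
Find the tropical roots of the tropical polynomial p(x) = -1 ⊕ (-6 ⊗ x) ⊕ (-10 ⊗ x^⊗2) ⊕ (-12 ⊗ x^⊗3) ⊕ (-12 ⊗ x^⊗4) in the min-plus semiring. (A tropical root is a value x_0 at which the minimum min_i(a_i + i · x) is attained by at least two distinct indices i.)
Roots: {0, 2, 4, 5}

Each tropical root is a break point of the lower envelope of the lines y = a_i + i · x (there are 5 lines, with slopes 0, 1, ..., 4). Only the lines that attain the minimum somewhere contribute to roots; other lines are dominated. Here the surviving (envelope) indices are i = 4, i = 3, i = 2, i = 1, i = 0.
Intersections between consecutive envelope lines give the roots: for adjacent envelope indices i < j the intersection is x = (a_i − a_j) / (j − i). Reading off the sorted break points: {0, 2, 4, 5}.
Verification: at each break x_0, at least two indices attain the minimum of min_i(a_i + i · x_0).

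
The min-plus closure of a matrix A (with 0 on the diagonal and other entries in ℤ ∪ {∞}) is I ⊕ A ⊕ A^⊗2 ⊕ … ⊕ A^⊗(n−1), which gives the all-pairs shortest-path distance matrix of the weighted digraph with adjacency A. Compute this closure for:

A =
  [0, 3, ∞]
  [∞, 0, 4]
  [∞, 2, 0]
Closure =
  [0, 3, 7]
  [∞, 0, 4]
  [∞, 2, 0]

This is the Floyd-Warshall all-pairs shortest-path computation. For each intermediate vertex k = 0, 1, …, 2, update dist[i][j] ← min(dist[i][j], dist[i][k] + dist[k][j]). The final matrix gives, for each (i, j), the minimum total weight of any directed path from i to j (possibly empty when i = j).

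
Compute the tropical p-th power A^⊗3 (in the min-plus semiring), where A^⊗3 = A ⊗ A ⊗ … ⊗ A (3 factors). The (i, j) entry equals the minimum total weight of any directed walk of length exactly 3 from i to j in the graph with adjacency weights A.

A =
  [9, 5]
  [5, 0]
A^⊗3 =
  [10, 5]
  [5, 0]

Each entry (A^⊗3)_ij equals the minimum over all length-3 walks i = v_0 → v_1 → … → v_3 = j of Σ_t A[v_t][v_{t+1}]. For example, for (i, j) = (0, 1) we minimise over 4 possible intermediate vertex sequences; the minimum is 5, attained along the walk 0 → 1 → 1 → 1.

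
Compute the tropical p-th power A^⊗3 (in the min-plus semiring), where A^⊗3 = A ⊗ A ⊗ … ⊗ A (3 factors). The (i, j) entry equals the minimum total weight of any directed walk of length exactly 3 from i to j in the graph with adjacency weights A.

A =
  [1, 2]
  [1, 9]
A^⊗3 =
  [3, 4]
  [3, 4]

Each entry (A^⊗3)_ij equals the minimum over all length-3 walks i = v_0 → v_1 → … → v_3 = j of Σ_t A[v_t][v_{t+1}]. For example, for (i, j) = (0, 1) we minimise over 4 possible intermediate vertex sequences; the minimum is 4, attained along the walk 0 → 0 → 0 → 1.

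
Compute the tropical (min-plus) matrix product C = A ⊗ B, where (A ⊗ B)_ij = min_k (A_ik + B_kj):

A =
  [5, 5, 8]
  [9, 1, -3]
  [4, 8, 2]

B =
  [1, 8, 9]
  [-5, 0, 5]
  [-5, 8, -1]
A ⊗ B =
  [0, 5, 7]
  [-8, 1, -4]
  [-3, 8, 1]

Apply the min-plus product entry-by-entry:
  C[0][0] = min over k of (A[0][0] + B[0][0] = 5 + 1 = 6, A[0][1] + B[1][0] = 5 + -5 = 0, A[0][2] + B[2][0] = 8 + -5 = 3) = 0 (attained at k = 1)
  C[0][1] = min over k of (A[0][0] + B[0][1] = 5 + 8 = 13, A[0][1] + B[1][1] = 5 + 0 = 5, A[0][2] + B[2][1] = 8 + 8 = 16) = 5 (attained at k = 1)
  C[0][2] = min over k of (A[0][0] + B[0][2] = 5 + 9 = 14, A[0][1] + B[1][2] = 5 + 5 = 10, A[0][2] + B[2][2] = 8 + -1 = 7) = 7 (attained at k = 2)
  C[1][0] = min over k of (A[1][0] + B[0][0] = 9 + 1 = 10, A[1][1] + B[1][0] = 1 + -5 = -4, A[1][2] + B[2][0] = -3 + -5 = -8) = -8 (attained at k = 2)
  C[1][1] = min over k of (A[1][0] + B[0][1] = 9 + 8 = 17, A[1][1] + B[1][1] = 1 + 0 = 1, A[1][2] + B[2][1] = -3 + 8 = 5) = 1 (attained at k = 1)
  C[1][2] = min over k of (A[1][0] + B[0][2] = 9 + 9 = 18, A[1][1] + B[1][2] = 1 + 5 = 6, A[1][2] + B[2][2] = -3 + -1 = -4) = -4 (attained at k = 2)
  C[2][0] = min over k of (A[2][0] + B[0][0] = 4 + 1 = 5, A[2][1] + B[1][0] = 8 + -5 = 3, A[2][2] + B[2][0] = 2 + -5 = -3) = -3 (attained at k = 2)
  C[2][1] = min over k of (A[2][0] + B[0][1] = 4 + 8 = 12, A[2][1] + B[1][1] = 8 + 0 = 8, A[2][2] + B[2][1] = 2 + 8 = 10) = 8 (attained at k = 1)
  C[2][2] = min over k of (A[2][0] + B[0][2] = 4 + 9 = 13, A[2][1] + B[1][2] = 8 + 5 = 13, A[2][2] + B[2][2] = 2 + -1 = 1) = 1 (attained at k = 2)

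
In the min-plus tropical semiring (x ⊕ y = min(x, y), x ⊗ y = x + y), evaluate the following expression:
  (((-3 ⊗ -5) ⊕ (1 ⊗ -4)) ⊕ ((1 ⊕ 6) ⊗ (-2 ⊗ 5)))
(((-3 ⊗ -5) ⊕ (1 ⊗ -4)) ⊕ ((1 ⊕ 6) ⊗ (-2 ⊗ 5))) = -8

Expand innermost to outermost. Recall ⊕ takes the minimum of its arguments and ⊗ takes their sum. Working out the expression (((-3 ⊗ -5) ⊕ (1 ⊗ -4)) ⊕ ((1 ⊕ 6) ⊗ (-2 ⊗ 5))) gives -8.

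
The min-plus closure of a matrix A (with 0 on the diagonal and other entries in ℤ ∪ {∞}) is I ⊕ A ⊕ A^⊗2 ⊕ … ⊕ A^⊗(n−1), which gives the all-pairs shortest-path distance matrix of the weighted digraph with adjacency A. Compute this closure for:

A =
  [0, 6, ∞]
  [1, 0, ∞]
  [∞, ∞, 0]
Closure =
  [0, 6, ∞]
  [1, 0, ∞]
  [∞, ∞, 0]

This is the Floyd-Warshall all-pairs shortest-path computation. For each intermediate vertex k = 0, 1, …, 2, update dist[i][j] ← min(dist[i][j], dist[i][k] + dist[k][j]). The final matrix gives, for each (i, j), the minimum total weight of any directed path from i to j (possibly empty when i = j).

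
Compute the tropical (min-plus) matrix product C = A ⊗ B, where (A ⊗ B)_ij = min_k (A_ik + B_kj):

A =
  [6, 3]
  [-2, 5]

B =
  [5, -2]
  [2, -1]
A ⊗ B =
  [5, 2]
  [3, -4]

Apply the min-plus product entry-by-entry:
  C[0][0] = min over k of (A[0][0] + B[0][0] = 6 + 5 = 11, A[0][1] + B[1][0] = 3 + 2 = 5) = 5 (attained at k = 1)
  C[0][1] = min over k of (A[0][0] + B[0][1] = 6 + -2 = 4, A[0][1] + B[1][1] = 3 + -1 = 2) = 2 (attained at k = 1)
  C[1][0] = min over k of (A[1][0] + B[0][0] = -2 + 5 = 3, A[1][1] + B[1][0] = 5 + 2 = 7) = 3 (attained at k = 0)
  C[1][1] = min over k of (A[1][0] + B[0][1] = -2 + -2 = -4, A[1][1] + B[1][1] = 5 + -1 = 4) = -4 (attained at k = 0)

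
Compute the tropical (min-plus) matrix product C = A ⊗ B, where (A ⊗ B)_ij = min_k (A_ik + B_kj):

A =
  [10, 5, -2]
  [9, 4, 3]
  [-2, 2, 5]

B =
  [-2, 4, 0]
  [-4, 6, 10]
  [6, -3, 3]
A ⊗ B =
  [1, -5, 1]
  [0, 0, 6]
  [-4, 2, -2]

Apply the min-plus product entry-by-entry:
  C[0][0] = min over k of (A[0][0] + B[0][0] = 10 + -2 = 8, A[0][1] + B[1][0] = 5 + -4 = 1, A[0][2] + B[2][0] = -2 + 6 = 4) = 1 (attained at k = 1)
  C[0][1] = min over k of (A[0][0] + B[0][1] = 10 + 4 = 14, A[0][1] + B[1][1] = 5 + 6 = 11, A[0][2] + B[2][1] = -2 + -3 = -5) = -5 (attained at k = 2)
  C[0][2] = min over k of (A[0][0] + B[0][2] = 10 + 0 = 10, A[0][1] + B[1][2] = 5 + 10 = 15, A[0][2] + B[2][2] = -2 + 3 = 1) = 1 (attained at k = 2)
  C[1][0] = min over k of (A[1][0] + B[0][0] = 9 + -2 = 7, A[1][1] + B[1][0] = 4 + -4 = 0, A[1][2] + B[2][0] = 3 + 6 = 9) = 0 (attained at k = 1)
  C[1][1] = min over k of (A[1][0] + B[0][1] = 9 + 4 = 13, A[1][1] + B[1][1] = 4 + 6 = 10, A[1][2] + B[2][1] = 3 + -3 = 0) = 0 (attained at k = 2)
  C[1][2] = min over k of (A[1][0] + B[0][2] = 9 + 0 = 9, A[1][1] + B[1][2] = 4 + 10 = 14, A[1][2] + B[2][2] = 3 + 3 = 6) = 6 (attained at k = 2)
  C[2][0] = min over k of (A[2][0] + B[0][0] = -2 + -2 = -4, A[2][1] + B[1][0] = 2 + -4 = -2, A[2][2] + B[2][0] = 5 + 6 = 11) = -4 (attained at k = 0)
  C[2][1] = min over k of (A[2][0] + B[0][1] = -2 + 4 = 2, A[2][1] + B[1][1] = 2 + 6 = 8, A[2][2] + B[2][1] = 5 + -3 = 2) = 2 (attained at k = 0)
  C[2][2] = min over k of (A[2][0] + B[0][2] = -2 + 0 = -2, A[2][1] + B[1][2] = 2 + 10 = 12, A[2][2] + B[2][2] = 5 + 3 = 8) = -2 (attained at k = 0)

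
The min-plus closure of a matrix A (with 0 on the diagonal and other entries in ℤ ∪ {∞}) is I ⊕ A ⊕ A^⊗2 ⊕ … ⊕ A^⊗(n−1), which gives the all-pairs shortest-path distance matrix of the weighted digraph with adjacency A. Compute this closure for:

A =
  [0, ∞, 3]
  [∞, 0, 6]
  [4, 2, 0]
Closure =
  [0, 5, 3]
  [10, 0, 6]
  [4, 2, 0]

This is the Floyd-Warshall all-pairs shortest-path computation. For each intermediate vertex k = 0, 1, …, 2, update dist[i][j] ← min(dist[i][j], dist[i][k] + dist[k][j]). The final matrix gives, for each (i, j), the minimum total weight of any directed path from i to j (possibly empty when i = j).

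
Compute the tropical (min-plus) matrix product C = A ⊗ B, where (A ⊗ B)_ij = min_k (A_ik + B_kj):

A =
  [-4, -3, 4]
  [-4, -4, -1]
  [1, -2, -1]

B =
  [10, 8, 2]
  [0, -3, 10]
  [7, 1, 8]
A ⊗ B =
  [-3, -6, -2]
  [-4, -7, -2]
  [-2, -5, 3]

Apply the min-plus product entry-by-entry:
  C[0][0] = min over k of (A[0][0] + B[0][0] = -4 + 10 = 6, A[0][1] + B[1][0] = -3 + 0 = -3, A[0][2] + B[2][0] = 4 + 7 = 11) = -3 (attained at k = 1)
  C[0][1] = min over k of (A[0][0] + B[0][1] = -4 + 8 = 4, A[0][1] + B[1][1] = -3 + -3 = -6, A[0][2] + B[2][1] = 4 + 1 = 5) = -6 (attained at k = 1)
  C[0][2] = min over k of (A[0][0] + B[0][2] = -4 + 2 = -2, A[0][1] + B[1][2] = -3 + 10 = 7, A[0][2] + B[2][2] = 4 + 8 = 12) = -2 (attained at k = 0)
  C[1][0] = min over k of (A[1][0] + B[0][0] = -4 + 10 = 6, A[1][1] + B[1][0] = -4 + 0 = -4, A[1][2] + B[2][0] = -1 + 7 = 6) = -4 (attained at k = 1)
  C[1][1] = min over k of (A[1][0] + B[0][1] = -4 + 8 = 4, A[1][1] + B[1][1] = -4 + -3 = -7, A[1][2] + B[2][1] = -1 + 1 = 0) = -7 (attained at k = 1)
  C[1][2] = min over k of (A[1][0] + B[0][2] = -4 + 2 = -2, A[1][1] + B[1][2] = -4 + 10 = 6, A[1][2] + B[2][2] = -1 + 8 = 7) = -2 (attained at k = 0)
  C[2][0] = min over k of (A[2][0] + B[0][0] = 1 + 10 = 11, A[2][1] + B[1][0] = -2 + 0 = -2, A[2][2] + B[2][0] = -1 + 7 = 6) = -2 (attained at k = 1)
  C[2][1] = min over k of (A[2][0] + B[0][1] = 1 + 8 = 9, A[2][1] + B[1][1] = -2 + -3 = -5, A[2][2] + B[2][1] = -1 + 1 = 0) = -5 (attained at k = 1)
  C[2][2] = min over k of (A[2][0] + B[0][2] = 1 + 2 = 3, A[2][1] + B[1][2] = -2 + 10 = 8, A[2][2] + B[2][2] = -1 + 8 = 7) = 3 (attained at k = 0)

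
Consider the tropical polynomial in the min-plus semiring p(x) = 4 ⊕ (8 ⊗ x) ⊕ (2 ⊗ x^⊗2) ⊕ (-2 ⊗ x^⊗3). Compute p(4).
p(4) = 4

A tropical monomial a ⊗ x^⊗i evaluates to a + i · x. Evaluating each term at x = 4:
  Term 0 contributes 4 + 0 · 4 = 4
  Term 1 contributes 8 + 1 · 4 = 12
  Term 2 contributes 2 + 2 · 4 = 10
  Term 3 contributes -2 + 3 · 4 = 10
p(4) = ⊕ of these = min[4, 12, 10, 10] = 4.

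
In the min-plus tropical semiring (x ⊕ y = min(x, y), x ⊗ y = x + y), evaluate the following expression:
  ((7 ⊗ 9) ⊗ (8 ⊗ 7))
((7 ⊗ 9) ⊗ (8 ⊗ 7)) = 31

Expand innermost to outermost. Recall ⊕ takes the minimum of its arguments and ⊗ takes their sum. Working out the expression ((7 ⊗ 9) ⊗ (8 ⊗ 7)) gives 31.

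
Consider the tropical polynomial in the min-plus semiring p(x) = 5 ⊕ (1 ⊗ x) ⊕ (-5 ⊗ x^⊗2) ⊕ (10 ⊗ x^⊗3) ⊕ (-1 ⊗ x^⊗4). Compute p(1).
p(1) = -3

A tropical monomial a ⊗ x^⊗i evaluates to a + i · x. Evaluating each term at x = 1:
  Term 0 contributes 5 + 0 · 1 = 5
  Term 1 contributes 1 + 1 · 1 = 2
  Term 2 contributes -5 + 2 · 1 = -3
  Term 3 contributes 10 + 3 · 1 = 13
  Term 4 contributes -1 + 4 · 1 = 3
p(1) = ⊕ of these = min[5, 2, -3, 13, 3] = -3.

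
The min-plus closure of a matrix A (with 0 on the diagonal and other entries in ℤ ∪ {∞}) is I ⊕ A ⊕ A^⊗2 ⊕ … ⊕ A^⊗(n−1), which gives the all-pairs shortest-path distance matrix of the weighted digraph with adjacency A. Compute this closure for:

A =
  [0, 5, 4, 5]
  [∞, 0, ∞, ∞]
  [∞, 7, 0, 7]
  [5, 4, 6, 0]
Closure =
  [0, 5, 4, 5]
  [∞, 0, ∞, ∞]
  [12, 7, 0, 7]
  [5, 4, 6, 0]

This is the Floyd-Warshall all-pairs shortest-path computation. For each intermediate vertex k = 0, 1, …, 3, update dist[i][j] ← min(dist[i][j], dist[i][k] + dist[k][j]). The final matrix gives, for each (i, j), the minimum total weight of any directed path from i to j (possibly empty when i = j).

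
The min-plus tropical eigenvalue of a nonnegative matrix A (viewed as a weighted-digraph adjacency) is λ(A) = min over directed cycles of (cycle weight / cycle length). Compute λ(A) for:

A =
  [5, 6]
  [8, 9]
λ(A) = 5

Enumerate directed cycles and compute their means (weight / length). Sample:
  cycle 0 → 0: weight = 5, length = 1, mean = 5/1 ≈ 5.000
  cycle 1 → 1: weight = 9, length = 1, mean = 9/1 ≈ 9.000
  cycle 0 → 1 → 0: weight = 14, length = 2, mean = 14/2 ≈ 7.000
  cycle 1 → 0 → 1: weight = 14, length = 2, mean = 14/2 ≈ 7.000
Minimum mean = 5.000, attained e.g. along the cycle 0 → 0 with weight 5 and length 1. So λ(A) = 5/1 = 5.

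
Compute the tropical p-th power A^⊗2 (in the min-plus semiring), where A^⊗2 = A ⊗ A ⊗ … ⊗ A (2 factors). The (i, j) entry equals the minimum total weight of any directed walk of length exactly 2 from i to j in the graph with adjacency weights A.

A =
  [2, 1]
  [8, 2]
A^⊗2 =
  [4, 3]
  [10, 4]

Each entry (A^⊗2)_ij equals the minimum over all length-2 walks i = v_0 → v_1 → … → v_2 = j of Σ_t A[v_t][v_{t+1}]. For example, for (i, j) = (0, 1) we minimise over 2 possible intermediate vertex sequences; the minimum is 3, attained along the walk 0 → 0 → 1.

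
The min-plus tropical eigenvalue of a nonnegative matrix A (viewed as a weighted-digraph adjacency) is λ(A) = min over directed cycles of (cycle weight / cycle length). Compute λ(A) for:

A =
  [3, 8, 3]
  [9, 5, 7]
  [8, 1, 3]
λ(A) = 3

Enumerate directed cycles and compute their means (weight / length). Sample:
  cycle 0 → 0: weight = 3, length = 1, mean = 3/1 ≈ 3.000
  cycle 1 → 1: weight = 5, length = 1, mean = 5/1 ≈ 5.000
  cycle 2 → 2: weight = 3, length = 1, mean = 3/1 ≈ 3.000
  cycle 0 → 1 → 0: weight = 17, length = 2, mean = 17/2 ≈ 8.500
  cycle 0 → 2 → 0: weight = 11, length = 2, mean = 11/2 ≈ 5.500
  cycle 1 → 0 → 1: weight = 17, length = 2, mean = 17/2 ≈ 8.500
Minimum mean = 3.000, attained e.g. along the cycle 0 → 0 with weight 3 and length 1. So λ(A) = 3/1 = 3.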